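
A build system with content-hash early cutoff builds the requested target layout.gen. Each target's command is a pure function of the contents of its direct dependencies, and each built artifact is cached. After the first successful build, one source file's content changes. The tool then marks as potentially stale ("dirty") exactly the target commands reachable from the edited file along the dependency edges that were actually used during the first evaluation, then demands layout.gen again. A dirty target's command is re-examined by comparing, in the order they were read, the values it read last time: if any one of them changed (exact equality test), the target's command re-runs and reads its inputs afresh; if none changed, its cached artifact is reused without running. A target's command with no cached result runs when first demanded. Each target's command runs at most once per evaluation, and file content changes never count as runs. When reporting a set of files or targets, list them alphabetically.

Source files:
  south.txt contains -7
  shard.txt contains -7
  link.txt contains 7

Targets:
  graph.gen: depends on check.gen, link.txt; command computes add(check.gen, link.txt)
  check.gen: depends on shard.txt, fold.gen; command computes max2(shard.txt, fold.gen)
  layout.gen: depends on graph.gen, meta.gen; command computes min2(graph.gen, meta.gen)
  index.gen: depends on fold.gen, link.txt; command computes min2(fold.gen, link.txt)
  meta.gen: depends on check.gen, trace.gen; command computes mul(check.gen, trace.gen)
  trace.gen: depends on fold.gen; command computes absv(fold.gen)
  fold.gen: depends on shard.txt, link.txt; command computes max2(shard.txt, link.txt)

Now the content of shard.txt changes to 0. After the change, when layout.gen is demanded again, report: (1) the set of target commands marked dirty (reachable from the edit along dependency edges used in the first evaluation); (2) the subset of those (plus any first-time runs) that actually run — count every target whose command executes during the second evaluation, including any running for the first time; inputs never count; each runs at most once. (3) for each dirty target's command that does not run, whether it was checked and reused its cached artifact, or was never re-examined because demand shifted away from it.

First evaluation (everything demanded from the output):
  fold.gen = max2(-7, 7) = 7
  check.gen = max2(-7, 7) = 7
  graph.gen = add(7, 7) = 14
  trace.gen = absv(7) = 7
  meta.gen = mul(7, 7) = 49
  layout.gen = min2(14, 49) = 14

Propagation after the edit:
  fold.gen: runs — shard.txt -7->0; result 7 (same value as before).
  check.gen: runs — shard.txt -7->0; result 7 (same value as before).
  graph.gen: checked — values it read are unchanged (check.gen unchanged, link.txt unchanged); reused cached 14 without running.
  trace.gen: checked — values it read are unchanged (fold.gen unchanged); reused cached 7 without running.
  meta.gen: checked — values it read are unchanged (check.gen unchanged, trace.gen unchanged); reused cached 49 without running.
  layout.gen: checked — values it read are unchanged (graph.gen unchanged, meta.gen unchanged); reused cached 14 without running.

Key observation: the cutoff stops propagation at trace.gen — its inputs' values are unchanged, so it reuses its cache.

Marked dirty: check.gen, fold.gen, graph.gen, layout.gen, meta.gen, trace.gen.
Target commands that run: check.gen, fold.gen — 2 in total.
Checked but reused from cache: graph.gen, layout.gen, meta.gen, trace.gen.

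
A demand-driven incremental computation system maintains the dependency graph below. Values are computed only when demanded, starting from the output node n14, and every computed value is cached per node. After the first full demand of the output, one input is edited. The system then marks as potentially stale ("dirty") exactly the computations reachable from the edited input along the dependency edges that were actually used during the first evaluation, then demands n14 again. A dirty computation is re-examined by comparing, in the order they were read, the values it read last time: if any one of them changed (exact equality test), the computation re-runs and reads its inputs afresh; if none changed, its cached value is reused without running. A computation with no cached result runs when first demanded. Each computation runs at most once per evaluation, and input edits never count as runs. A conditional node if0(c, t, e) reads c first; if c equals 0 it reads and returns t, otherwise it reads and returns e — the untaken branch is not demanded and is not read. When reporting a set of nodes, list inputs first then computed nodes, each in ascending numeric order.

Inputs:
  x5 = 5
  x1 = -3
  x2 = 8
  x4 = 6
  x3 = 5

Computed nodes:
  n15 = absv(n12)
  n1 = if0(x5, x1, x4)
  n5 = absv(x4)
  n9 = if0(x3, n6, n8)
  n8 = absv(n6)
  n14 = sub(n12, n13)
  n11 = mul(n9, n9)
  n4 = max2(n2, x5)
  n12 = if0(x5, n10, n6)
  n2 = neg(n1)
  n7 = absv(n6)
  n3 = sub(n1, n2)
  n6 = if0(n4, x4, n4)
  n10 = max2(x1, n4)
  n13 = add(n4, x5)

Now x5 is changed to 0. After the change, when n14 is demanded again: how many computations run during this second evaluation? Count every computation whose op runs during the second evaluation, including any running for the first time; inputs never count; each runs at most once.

First evaluation (everything demanded from the output):
  n1 = if0(x5=5 -> else branch x4) = 6
  n2 = neg(6) = -6
  n4 = max2(-6, 5) = 5
  n6 = if0(n4=5 -> else branch n4) = 5
  n12 = if0(x5=5 -> else branch n6) = 5
  n13 = add(5, 5) = 10
  n14 = sub(5, 10) = -5

Propagation after the edit:
  n1: runs — x5 5->0; result -3.
  n2: runs — n1 6->-3; result 3.
  n4: runs — n2 -6->3; x5 5->0; result 3.
  n6: marked dirty but never re-examined — demand shifted away from it.
  n10: demanded for the first time — runs, produces 3.
  n12: runs — x5 5->0; result 3.
  n13: runs — n4 5->3; x5 5->0; result 3.
  n14: runs — n12 5->3; n13 10->3; result 0.

Key observation: a condition flipped, so demand moved to the other branch — n6 is never re-examined.

Computations that run: n1, n2, n4, n10, n12, n13, n14 — 7 in total.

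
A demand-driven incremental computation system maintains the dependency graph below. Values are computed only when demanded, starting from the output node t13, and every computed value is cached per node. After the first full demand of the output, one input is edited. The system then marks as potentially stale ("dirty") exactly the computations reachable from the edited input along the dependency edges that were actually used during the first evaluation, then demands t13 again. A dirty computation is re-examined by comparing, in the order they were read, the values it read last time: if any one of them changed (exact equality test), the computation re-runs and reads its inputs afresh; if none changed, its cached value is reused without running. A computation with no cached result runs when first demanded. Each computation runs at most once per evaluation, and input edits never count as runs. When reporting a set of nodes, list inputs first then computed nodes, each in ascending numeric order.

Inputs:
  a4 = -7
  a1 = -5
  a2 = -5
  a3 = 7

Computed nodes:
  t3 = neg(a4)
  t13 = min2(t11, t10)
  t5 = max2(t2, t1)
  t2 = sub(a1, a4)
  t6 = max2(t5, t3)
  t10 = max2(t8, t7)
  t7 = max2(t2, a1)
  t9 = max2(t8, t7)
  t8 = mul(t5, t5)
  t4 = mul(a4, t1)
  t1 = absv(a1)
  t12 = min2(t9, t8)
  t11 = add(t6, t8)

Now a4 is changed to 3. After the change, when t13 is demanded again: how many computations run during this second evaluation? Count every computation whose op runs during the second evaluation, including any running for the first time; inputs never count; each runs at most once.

Computations that run: t2, t3, t5, t6, t7, t10, t11, t13 — 8 in total.
Key observation: the cutoff stops propagation at t8 — its inputs' values are unchanged, so it reuses its cache.

First evaluation (everything demanded from the output):
  t1 = absv(-5) = 5
  t2 = sub(-5, -7) = 2
  t3 = neg(-7) = 7
  t5 = max2(2, 5) = 5
  t6 = max2(5, 7) = 7
  t7 = max2(2, -5) = 2
  t8 = mul(5, 5) = 25
  t10 = max2(25, 2) = 25
  t11 = add(7, 25) = 32
  t13 = min2(32, 25) = 25

Propagation after the edit:
  t2: runs — a4 -7->3; result -8.
  t3: runs — a4 -7->3; result -3.
  t5: runs — t2 2->-8; result 5 (same value as before).
  t6: runs — t3 7->-3; result 5.
  t7: runs — t2 2->-8; result -5.
  t8: checked — values it read are unchanged (t5 unchanged, t5 unchanged); reused cached 25 without running.
  t10: runs — t7 2->-5; result 25 (same value as before).
  t11: runs — t6 7->5; result 30.
  t13: runs — t11 32->30; result 25 (same value as before).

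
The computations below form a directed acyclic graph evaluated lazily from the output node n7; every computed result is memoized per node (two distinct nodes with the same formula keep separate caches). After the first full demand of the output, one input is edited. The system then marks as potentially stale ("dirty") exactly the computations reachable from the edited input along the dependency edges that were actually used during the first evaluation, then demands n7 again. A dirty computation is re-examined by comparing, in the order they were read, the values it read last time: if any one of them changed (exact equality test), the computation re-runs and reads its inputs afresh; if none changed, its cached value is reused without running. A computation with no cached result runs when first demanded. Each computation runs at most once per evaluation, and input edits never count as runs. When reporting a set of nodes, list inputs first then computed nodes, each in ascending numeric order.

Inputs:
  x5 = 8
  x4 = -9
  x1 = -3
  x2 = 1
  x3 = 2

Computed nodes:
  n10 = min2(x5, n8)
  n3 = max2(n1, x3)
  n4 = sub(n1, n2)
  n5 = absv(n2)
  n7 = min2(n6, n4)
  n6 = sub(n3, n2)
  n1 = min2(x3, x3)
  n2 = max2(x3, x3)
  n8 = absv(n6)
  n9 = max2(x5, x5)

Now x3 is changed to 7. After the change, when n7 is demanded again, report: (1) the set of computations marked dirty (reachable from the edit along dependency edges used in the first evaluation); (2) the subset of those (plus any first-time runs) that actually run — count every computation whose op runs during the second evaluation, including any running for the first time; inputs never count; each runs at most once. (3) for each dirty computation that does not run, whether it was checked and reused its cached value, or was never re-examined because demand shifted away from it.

First demand of the output computes:
  n1 = min2(2, 2) = 2
  n2 = max2(2, 2) = 2
  n3 = max2(2, 2) = 2
  n4 = sub(2, 2) = 0
  n6 = sub(2, 2) = 0
  n7 = min2(0, 0) = 0

After the edit, cleaning proceeds:
  n1: a read changed (x3 2->7; x3 2->7) — executes, giving 7.
  n2: a read changed (x3 2->7; x3 2->7) — executes, giving 7.
  n3: a read changed (n1 2->7; x3 2->7) — executes, giving 7.
  n4: a read changed (n1 2->7; n2 2->7) — executes, giving 0 — identical to its old value.
  n6: a read changed (n3 2->7; n2 2->7) — executes, giving 0 — identical to its old value.
  n7: dirty, but its reads are unchanged (n6 unchanged, n4 unchanged); cached 0 stands.

Note where the cutoff bites: n7 is checked, finds nothing changed, and keeps its cache.

The edit dirties: n1, n2, n3, n4, n6, n7.
5 computations run: n1, n2, n3, n4, n6.
Cache hits after checking: n7.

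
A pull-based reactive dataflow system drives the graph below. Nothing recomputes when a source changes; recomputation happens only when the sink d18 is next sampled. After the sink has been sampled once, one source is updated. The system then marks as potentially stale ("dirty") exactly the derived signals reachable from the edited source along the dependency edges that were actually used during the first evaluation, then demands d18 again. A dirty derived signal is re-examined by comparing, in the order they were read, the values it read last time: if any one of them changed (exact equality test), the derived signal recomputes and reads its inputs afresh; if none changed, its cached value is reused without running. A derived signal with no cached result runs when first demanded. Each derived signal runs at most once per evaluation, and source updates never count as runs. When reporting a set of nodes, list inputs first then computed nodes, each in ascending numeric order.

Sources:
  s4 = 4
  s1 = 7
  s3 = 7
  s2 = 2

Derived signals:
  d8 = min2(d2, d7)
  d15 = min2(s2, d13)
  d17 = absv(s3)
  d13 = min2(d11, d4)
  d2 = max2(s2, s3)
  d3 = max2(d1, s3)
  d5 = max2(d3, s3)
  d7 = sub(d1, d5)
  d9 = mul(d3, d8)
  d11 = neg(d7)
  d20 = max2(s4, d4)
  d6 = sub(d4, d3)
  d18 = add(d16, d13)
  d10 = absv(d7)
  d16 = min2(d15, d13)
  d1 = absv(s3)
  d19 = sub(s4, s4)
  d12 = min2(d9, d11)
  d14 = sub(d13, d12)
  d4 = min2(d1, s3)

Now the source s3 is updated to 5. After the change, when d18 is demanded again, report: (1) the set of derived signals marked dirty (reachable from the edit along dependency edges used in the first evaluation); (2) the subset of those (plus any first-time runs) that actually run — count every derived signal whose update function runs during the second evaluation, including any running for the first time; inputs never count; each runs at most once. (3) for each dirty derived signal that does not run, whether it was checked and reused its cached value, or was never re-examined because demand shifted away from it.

Marked dirty: d1, d3, d4, d5, d7, d11, d13, d15, d16, d18.
Derived signals that run: d1, d3, d4, d5, d7, d13 — 6 in total.
Checked but reused from cache: d11, d15, d16, d18.
Key observation: the cutoff stops propagation at d11 — its inputs' values are unchanged, so it reuses its cache.

First evaluation (everything demanded from the output):
  d1 = absv(7) = 7
  d3 = max2(7, 7) = 7
  d4 = min2(7, 7) = 7
  d5 = max2(7, 7) = 7
  d7 = sub(7, 7) = 0
  d11 = neg(0) = 0
  d13 = min2(0, 7) = 0
  d15 = min2(2, 0) = 0
  d16 = min2(0, 0) = 0
  d18 = add(0, 0) = 0

Propagation after the edit:
  d1: runs — s3 7->5; result 5.
  d3: runs — d1 7->5; s3 7->5; result 5.
  d4: runs — d1 7->5; s3 7->5; result 5.
  d5: runs — d3 7->5; s3 7->5; result 5.
  d7: runs — d1 7->5; d5 7->5; result 0 (same value as before).
  d11: checked — values it read are unchanged (d7 unchanged); reused cached 0 without running.
  d13: runs — d4 7->5; result 0 (same value as before).
  d15: checked — values it read are unchanged (s2 unchanged, d13 unchanged); reused cached 0 without running.
  d16: checked — values it read are unchanged (d15 unchanged, d13 unchanged); reused cached 0 without running.
  d18: checked — values it read are unchanged (d16 unchanged, d13 unchanged); reused cached 0 without running.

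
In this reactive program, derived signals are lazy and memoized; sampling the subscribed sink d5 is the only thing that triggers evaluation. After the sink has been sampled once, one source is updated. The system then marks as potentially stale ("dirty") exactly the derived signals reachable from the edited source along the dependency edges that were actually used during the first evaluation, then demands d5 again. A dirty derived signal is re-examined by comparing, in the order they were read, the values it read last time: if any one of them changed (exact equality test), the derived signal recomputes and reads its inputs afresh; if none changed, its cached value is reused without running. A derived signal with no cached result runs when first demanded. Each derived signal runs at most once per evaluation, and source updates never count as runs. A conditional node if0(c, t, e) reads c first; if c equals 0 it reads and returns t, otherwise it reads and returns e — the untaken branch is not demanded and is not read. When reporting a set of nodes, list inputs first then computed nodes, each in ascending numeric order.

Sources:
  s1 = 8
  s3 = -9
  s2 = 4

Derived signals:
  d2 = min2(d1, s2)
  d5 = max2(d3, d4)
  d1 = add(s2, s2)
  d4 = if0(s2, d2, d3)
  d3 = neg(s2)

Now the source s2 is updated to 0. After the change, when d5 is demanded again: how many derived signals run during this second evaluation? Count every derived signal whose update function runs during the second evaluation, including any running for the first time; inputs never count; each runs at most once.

First demand of the output computes:
  d3 = neg(4) = -4
  d4 = if0(s2=4 -> else branch d3) = -4
  d5 = max2(-4, -4) = -4

After the edit, cleaning proceeds:
  d1: had never run; runs now, result 0.
  d2: had never run; runs now, result 0.
  d3: a read changed (s2 4->0) — executes, giving 0.
  d4: a read changed (s2 4->0; d3 -4->0) — executes, giving 0.
  d5: a read changed (d3 -4->0; d4 -4->0) — executes, giving 0.

Note the branch switch — d1, d2 had no cache and run now for the first time.

5 derived signals run: d1, d2, d3, d4, d5.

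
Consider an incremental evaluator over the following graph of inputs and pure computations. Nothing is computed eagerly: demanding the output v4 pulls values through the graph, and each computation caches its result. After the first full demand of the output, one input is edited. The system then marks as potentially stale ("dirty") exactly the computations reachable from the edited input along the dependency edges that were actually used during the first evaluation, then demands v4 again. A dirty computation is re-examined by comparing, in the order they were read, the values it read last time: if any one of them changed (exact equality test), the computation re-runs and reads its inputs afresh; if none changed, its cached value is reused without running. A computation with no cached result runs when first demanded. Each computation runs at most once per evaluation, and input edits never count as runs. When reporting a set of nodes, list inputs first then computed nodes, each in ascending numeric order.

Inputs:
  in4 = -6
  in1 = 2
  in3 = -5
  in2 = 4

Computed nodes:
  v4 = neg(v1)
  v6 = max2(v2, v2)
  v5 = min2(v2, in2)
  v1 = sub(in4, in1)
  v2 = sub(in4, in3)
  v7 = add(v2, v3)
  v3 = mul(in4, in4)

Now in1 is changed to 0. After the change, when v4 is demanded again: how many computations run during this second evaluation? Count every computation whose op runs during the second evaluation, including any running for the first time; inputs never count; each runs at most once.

Run set: v1, v4 (2 run).

Initial pass — values computed on the first demand:
  v1 = sub(-6, 2) = -8
  v4 = neg(-8) = 8

Second demand — change propagation:
  v1: re-runs because in1 2->0; new result -6.
  v4: re-runs because v1 -8->-6; new result 6.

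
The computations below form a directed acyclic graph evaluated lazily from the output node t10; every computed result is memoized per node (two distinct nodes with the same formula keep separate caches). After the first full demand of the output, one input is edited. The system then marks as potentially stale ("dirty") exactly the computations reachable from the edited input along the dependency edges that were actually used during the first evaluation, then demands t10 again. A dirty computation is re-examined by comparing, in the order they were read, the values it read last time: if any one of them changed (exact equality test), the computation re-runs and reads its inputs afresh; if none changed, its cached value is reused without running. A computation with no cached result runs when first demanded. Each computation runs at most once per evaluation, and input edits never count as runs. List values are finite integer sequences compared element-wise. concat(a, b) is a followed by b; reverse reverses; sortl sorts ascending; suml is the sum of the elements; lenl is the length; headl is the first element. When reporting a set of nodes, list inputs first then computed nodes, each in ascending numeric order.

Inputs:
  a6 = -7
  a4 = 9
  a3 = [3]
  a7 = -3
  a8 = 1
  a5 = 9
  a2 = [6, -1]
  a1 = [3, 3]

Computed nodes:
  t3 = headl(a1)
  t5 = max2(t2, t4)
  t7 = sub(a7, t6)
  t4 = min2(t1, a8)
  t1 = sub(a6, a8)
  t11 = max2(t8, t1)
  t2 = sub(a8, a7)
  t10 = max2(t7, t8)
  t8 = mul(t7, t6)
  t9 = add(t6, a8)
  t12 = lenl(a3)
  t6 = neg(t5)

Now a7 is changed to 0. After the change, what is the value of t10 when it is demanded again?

First demand of the output computes:
  t1 = sub(-7, 1) = -8
  t2 = sub(1, -3) = 4
  t4 = min2(-8, 1) = -8
  t5 = max2(4, -8) = 4
  t6 = neg(4) = -4
  t7 = sub(-3, -4) = 1
  t8 = mul(1, -4) = -4
  t10 = max2(1, -4) = 1

After the edit, cleaning proceeds:
  t2: a read changed (a7 -3->0) — executes, giving 1.
  t5: a read changed (t2 4->1) — executes, giving 1.
  t6: a read changed (t5 4->1) — executes, giving -1.
  t7: a read changed (a7 -3->0; t6 -4->-1) — executes, giving 1 — identical to its old value.
  t8: a read changed (t6 -4->-1) — executes, giving -1.
  t10: a read changed (t8 -4->-1) — executes, giving 1 — identical to its old value.

Demanding t10 again yields 1.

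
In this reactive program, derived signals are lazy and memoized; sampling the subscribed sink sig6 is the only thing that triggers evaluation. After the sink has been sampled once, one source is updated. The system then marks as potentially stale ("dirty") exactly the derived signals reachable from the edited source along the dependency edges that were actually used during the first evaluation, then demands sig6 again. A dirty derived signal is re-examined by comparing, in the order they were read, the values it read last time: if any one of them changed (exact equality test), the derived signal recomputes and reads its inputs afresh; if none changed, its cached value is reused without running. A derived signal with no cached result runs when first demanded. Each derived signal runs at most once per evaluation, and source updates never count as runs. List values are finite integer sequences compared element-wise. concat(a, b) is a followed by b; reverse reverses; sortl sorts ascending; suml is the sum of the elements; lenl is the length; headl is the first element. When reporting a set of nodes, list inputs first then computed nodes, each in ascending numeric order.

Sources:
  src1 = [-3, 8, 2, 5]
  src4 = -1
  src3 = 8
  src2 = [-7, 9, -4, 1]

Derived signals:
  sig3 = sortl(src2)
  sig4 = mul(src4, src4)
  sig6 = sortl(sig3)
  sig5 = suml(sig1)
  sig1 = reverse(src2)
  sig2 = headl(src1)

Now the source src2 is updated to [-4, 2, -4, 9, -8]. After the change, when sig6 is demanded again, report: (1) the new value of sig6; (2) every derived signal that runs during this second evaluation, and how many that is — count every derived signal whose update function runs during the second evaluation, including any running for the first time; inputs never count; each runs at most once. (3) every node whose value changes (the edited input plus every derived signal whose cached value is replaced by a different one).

First demand of the output computes:
  sig3 = sortl([-7, 9, -4, 1]) = [-7, -4, 1, 9]
  sig6 = sortl([-7, -4, 1, 9]) = [-7, -4, 1, 9]

After the edit, cleaning proceeds:
  sig3: a read changed (src2 [-7, 9, -4, 1]->[-4, 2, -4, 9, -8]) — executes, giving [-8, -4, -4, 2, 9].
  sig6: a read changed (sig3 [-7, -4, 1, 9]->[-8, -4, -4, 2, 9]) — executes, giving [-8, -4, -4, 2, 9].

Demanding sig6 again yields [-8, -4, -4, 2, 9].
2 derived signals run: sig3, sig6.
The nodes whose values change: src2, sig3, sig6.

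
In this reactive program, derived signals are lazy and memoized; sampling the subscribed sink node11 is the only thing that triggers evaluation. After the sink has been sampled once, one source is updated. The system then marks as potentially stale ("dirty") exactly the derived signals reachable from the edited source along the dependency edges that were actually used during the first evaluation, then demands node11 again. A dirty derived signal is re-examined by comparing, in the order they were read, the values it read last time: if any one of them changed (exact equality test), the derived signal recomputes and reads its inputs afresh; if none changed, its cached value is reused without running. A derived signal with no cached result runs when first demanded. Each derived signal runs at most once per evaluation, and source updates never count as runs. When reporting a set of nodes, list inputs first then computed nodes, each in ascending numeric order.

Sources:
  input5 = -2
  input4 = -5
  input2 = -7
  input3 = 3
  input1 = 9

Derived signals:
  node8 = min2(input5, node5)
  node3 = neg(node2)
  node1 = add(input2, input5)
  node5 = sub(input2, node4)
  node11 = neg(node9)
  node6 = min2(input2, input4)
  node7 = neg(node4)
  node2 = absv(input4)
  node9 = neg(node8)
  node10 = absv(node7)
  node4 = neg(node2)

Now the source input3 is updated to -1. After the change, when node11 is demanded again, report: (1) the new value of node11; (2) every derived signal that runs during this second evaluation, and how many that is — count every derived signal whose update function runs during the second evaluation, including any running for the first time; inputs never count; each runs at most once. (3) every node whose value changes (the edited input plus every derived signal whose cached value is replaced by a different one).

First demand of the output computes:
  node2 = absv(-5) = 5
  node4 = neg(5) = -5
  node5 = sub(-7, -5) = -2
  node8 = min2(-2, -2) = -2
  node9 = neg(-2) = 2
  node11 = neg(2) = -2

After the edit, cleaning proceeds:
  no node depends on input3 at all; the second demand re-runs nothing.

Note the shortcut — nothing in the graph depends on input3 at all, so no recomputation happens.

Demanding node11 again yields -2.
0 derived signals run: none.
The nodes whose values change: input3.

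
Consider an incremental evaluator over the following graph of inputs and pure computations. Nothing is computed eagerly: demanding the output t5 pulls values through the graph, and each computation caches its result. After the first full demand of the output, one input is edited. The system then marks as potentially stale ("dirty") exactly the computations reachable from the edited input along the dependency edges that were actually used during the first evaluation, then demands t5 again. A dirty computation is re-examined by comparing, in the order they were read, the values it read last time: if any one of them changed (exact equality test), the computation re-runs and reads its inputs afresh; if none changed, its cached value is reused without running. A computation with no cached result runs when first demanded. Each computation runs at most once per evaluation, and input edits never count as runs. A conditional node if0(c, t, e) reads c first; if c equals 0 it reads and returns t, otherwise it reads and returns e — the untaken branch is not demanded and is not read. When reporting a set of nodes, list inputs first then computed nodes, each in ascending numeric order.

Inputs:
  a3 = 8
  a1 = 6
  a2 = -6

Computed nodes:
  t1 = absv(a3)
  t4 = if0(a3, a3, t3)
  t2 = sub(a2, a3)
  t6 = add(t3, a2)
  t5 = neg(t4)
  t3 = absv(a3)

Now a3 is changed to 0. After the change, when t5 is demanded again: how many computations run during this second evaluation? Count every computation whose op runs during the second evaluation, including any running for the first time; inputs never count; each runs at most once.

Run set: t4, t5 (2 run).
The important point: the flipped condition redirects demand; t3 is left stale, never re-checked.

Initial pass — values computed on the first demand:
  t3 = absv(8) = 8
  t4 = if0(a3=8 -> else branch t3) = 8
  t5 = neg(8) = -8

Second demand — change propagation:
  t3: dirty yet unreached — the second evaluation never asks for it.
  t4: re-runs because a3 8->0; new result 0.
  t5: re-runs because t4 8->0; new result 0.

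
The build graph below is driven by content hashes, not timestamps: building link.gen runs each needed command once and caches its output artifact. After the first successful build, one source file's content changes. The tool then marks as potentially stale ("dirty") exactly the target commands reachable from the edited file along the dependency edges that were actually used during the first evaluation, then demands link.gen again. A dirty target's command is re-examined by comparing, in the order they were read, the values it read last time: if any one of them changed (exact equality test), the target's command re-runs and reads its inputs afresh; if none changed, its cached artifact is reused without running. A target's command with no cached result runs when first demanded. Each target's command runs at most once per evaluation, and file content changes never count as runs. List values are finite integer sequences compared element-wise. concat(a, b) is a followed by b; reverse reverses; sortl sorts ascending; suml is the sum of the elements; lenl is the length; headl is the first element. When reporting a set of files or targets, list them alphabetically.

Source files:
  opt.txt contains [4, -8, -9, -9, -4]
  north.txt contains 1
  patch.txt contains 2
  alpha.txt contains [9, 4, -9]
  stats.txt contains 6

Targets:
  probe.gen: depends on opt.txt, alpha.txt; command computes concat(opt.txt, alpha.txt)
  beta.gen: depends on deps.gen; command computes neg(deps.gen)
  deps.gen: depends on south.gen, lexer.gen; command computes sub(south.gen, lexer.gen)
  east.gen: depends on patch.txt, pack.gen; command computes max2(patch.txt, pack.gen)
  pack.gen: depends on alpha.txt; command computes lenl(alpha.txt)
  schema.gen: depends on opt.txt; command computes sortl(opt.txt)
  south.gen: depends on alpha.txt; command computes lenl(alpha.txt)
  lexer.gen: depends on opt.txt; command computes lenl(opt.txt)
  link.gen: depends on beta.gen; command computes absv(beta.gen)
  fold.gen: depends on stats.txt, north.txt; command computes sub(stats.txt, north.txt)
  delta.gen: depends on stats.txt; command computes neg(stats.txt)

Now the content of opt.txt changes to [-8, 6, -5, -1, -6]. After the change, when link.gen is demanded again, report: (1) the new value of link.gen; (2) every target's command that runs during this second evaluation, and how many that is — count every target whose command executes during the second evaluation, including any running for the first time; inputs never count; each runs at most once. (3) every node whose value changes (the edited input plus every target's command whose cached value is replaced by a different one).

Initial pass — values computed on the first demand:
  lexer.gen = lenl([4, -8, -9, -9, -4]) = 5
  south.gen = lenl([9, 4, -9]) = 3
  deps.gen = sub(3, 5) = -2
  beta.gen = neg(-2) = 2
  link.gen = absv(2) = 2

Second demand — change propagation:
  lexer.gen: re-runs because opt.txt [4, -8, -9, -9, -4]->[-8, 6, -5, -1, -6]; new result 5 (unchanged).
  deps.gen: re-examined; everything it read last time is the same (south.gen unchanged, lexer.gen unchanged) — cache -2 kept, no run.
  beta.gen: re-examined; everything it read last time is the same (deps.gen unchanged) — cache 2 kept, no run.
  link.gen: re-examined; everything it read last time is the same (beta.gen unchanged) — cache 2 kept, no run.

The important point: lexer.gen recomputes to an identical value, and the output ends up unchanged.

link.gen now evaluates to 2.
Run set: lexer.gen (1 run).
Changed values: opt.txt.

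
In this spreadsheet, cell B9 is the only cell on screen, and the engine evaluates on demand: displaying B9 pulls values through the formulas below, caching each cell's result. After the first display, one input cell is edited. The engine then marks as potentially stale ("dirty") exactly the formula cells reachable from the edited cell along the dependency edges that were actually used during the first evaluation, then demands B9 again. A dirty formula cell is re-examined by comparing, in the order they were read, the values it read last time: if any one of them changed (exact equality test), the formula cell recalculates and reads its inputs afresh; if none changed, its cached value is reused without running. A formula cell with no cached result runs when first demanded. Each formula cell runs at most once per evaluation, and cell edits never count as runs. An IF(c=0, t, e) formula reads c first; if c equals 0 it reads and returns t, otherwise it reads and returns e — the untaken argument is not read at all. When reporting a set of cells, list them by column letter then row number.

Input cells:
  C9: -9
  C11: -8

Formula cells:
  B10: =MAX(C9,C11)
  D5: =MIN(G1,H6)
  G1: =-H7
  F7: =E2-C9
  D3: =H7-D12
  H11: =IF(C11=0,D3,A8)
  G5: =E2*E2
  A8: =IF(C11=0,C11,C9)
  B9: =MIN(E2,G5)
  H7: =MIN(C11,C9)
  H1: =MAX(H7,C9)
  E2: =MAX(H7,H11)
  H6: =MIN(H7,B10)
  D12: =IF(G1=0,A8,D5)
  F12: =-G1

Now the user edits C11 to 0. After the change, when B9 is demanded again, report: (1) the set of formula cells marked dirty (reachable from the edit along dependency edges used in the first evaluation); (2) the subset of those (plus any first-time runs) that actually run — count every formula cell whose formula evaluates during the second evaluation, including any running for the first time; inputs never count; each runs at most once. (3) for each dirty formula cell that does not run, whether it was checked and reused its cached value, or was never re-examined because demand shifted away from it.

Dirty set: A8, B9, E2, G5, H7, H11.
Run set: B9, B10, D3, D5, D12, E2, G1, G5, H6, H7, H11 (11 run).
Left stale — demand moved off them: A8.
The important point: the flipped condition redirects demand; A8 is left stale, never re-checked.

Initial pass — values computed on the first demand:
  A8 = IF(C11=0: C11=-8 -> else branch C9) = -9
  H7 = MIN(-8, -9) = -9
  H11 = IF(C11=0: C11=-8 -> else branch A8) = -9
  E2 = MAX(-9, -9) = -9
  G5 = -9 * -9 = 81
  B9 = MIN(-9, 81) = -9

Second demand — change propagation:
  A8: dirty yet unreached — the second evaluation never asks for it.
  B10: newly demanded (no cache) — executes and yields 0.
  H7: re-runs because C11 -8->0; new result -9 (unchanged).
  G1: newly demanded (no cache) — executes and yields 9.
  H6: newly demanded (no cache) — executes and yields -9.
  D5: newly demanded (no cache) — executes and yields -9.
  D12: newly demanded (no cache) — executes and yields -9.
  D3: newly demanded (no cache) — executes and yields 0.
  H11: re-runs because C11 -8->0; new result 0.
  E2: re-runs because H11 -9->0; new result 0.
  G5: re-runs because E2 -9->0; E2 -9->0; new result 0.
  B9: re-runs because E2 -9->0; G5 81->0; new result 0.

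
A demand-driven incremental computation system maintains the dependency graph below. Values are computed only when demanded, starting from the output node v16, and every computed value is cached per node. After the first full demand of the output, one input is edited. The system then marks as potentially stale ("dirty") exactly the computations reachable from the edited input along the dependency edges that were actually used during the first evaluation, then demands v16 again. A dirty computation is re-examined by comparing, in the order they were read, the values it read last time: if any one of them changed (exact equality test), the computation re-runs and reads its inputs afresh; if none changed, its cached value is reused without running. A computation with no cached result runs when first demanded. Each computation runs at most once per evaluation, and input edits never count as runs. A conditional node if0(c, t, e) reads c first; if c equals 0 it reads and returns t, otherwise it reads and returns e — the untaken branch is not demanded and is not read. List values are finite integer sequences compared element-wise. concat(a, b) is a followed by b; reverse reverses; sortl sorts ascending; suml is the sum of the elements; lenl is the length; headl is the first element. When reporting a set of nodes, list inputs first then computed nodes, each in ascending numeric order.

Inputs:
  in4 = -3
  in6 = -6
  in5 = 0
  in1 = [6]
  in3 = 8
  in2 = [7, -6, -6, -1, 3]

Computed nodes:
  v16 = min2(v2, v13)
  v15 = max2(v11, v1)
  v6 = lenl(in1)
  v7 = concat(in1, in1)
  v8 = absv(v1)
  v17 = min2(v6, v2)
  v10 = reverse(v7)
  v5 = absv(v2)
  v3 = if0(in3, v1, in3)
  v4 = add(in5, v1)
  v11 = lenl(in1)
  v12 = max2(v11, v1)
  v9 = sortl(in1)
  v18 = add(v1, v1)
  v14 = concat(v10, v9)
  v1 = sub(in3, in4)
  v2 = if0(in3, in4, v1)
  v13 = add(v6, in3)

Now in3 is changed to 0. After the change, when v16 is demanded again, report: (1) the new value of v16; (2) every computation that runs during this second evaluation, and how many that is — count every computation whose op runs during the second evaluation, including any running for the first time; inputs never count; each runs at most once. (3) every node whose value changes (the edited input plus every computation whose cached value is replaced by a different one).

First evaluation (everything demanded from the output):
  v1 = sub(8, -3) = 11
  v2 = if0(in3=8 -> else branch v1) = 11
  v6 = lenl([6]) = 1
  v13 = add(1, 8) = 9
  v16 = min2(11, 9) = 9

Propagation after the edit:
  v1: marked dirty but never re-examined — demand shifted away from it.
  v2: runs — in3 8->0; result -3.
  v13: runs — in3 8->0; result 1.
  v16: runs — v2 11->-3; v13 9->1; result -3.

Key observation: a condition flipped, so demand moved to the other branch — v1 is never re-examined.

New value of v16: -3.
Computations that run: v2, v13, v16 — 3 in total.
Values that change: in3, v2, v13, v16.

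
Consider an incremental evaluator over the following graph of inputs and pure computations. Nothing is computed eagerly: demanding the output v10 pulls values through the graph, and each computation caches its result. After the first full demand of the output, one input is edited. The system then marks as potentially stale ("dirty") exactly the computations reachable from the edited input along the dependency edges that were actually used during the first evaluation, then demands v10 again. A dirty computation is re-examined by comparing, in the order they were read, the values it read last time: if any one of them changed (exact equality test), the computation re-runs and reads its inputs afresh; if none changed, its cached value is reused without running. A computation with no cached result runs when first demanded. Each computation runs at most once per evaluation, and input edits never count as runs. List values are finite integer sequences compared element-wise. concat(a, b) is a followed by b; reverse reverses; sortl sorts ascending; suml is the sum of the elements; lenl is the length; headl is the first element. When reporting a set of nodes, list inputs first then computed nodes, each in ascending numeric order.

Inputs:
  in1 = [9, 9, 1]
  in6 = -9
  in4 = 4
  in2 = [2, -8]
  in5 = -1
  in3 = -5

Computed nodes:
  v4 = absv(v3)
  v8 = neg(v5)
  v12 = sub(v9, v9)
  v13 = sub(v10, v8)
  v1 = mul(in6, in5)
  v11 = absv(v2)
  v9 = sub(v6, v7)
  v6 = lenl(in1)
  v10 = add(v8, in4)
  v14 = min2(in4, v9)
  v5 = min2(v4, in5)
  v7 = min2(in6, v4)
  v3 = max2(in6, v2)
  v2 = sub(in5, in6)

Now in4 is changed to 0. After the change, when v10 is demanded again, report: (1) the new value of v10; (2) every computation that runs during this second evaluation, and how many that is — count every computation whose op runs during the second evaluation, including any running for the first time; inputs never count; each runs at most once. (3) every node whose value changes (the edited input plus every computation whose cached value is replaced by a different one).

v10 now evaluates to 1.
Run set: v10 (1 run).
Changed values: in4, v10.

Initial pass — values computed on the first demand:
  v2 = sub(-1, -9) = 8
  v3 = max2(-9, 8) = 8
  v4 = absv(8) = 8
  v5 = min2(8, -1) = -1
  v8 = neg(-1) = 1
  v10 = add(1, 4) = 5

Second demand — change propagation:
  v10: re-runs because in4 4->0; new result 1.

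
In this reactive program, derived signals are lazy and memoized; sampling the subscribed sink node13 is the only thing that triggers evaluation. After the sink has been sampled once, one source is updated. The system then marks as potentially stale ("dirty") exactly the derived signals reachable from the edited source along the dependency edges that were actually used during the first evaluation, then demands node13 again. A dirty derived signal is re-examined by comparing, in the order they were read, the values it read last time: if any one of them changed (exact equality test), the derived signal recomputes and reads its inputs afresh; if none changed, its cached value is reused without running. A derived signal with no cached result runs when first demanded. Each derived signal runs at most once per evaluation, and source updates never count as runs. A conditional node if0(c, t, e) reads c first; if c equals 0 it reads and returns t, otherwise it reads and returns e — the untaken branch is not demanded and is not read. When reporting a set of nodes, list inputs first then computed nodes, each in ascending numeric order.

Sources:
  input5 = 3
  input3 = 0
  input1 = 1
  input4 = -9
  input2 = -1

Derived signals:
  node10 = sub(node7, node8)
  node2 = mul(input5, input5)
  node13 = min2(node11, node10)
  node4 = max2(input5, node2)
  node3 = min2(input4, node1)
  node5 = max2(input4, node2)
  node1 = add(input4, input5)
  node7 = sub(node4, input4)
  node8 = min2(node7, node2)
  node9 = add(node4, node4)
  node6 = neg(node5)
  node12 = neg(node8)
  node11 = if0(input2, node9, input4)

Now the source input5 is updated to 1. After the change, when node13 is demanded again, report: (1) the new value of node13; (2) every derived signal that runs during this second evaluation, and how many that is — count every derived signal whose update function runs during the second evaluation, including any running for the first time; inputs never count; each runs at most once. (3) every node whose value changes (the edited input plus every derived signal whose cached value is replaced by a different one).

First demand of the output computes:
  node2 = mul(3, 3) = 9
  node4 = max2(3, 9) = 9
  node7 = sub(9, -9) = 18
  node8 = min2(18, 9) = 9
  node10 = sub(18, 9) = 9
  node11 = if0(input2=-1 -> else branch input4) = -9
  node13 = min2(-9, 9) = -9

After the edit, cleaning proceeds:
  node2: a read changed (input5 3->1; input5 3->1) — executes, giving 1.
  node4: a read changed (input5 3->1; node2 9->1) — executes, giving 1.
  node7: a read changed (node4 9->1) — executes, giving 10.
  node8: a read changed (node7 18->10; node2 9->1) — executes, giving 1.
  node10: a read changed (node7 18->10; node8 9->1) — executes, giving 9 — identical to its old value.
  node13: dirty, but its reads are unchanged (node11 unchanged, node10 unchanged); cached -9 stands.

Note the absorption at node10: it re-runs yet its value is the same, leaving the output's value untouched.

Demanding node13 again yields -9.
5 derived signals run: node2, node4, node7, node8, node10.
The nodes whose values change: input5, node2, node4, node7, node8.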